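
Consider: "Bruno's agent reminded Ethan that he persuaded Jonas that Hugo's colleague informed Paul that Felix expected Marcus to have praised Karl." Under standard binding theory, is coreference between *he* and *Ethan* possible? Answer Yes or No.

*Ethan* is an R-expression; Principle C requires it to be free (not bound by any c-commanding expression).
— he: subject of the clause headed by 'persuaded'; the pronoun does not c-command the R-expression — coreference allowed.

Yes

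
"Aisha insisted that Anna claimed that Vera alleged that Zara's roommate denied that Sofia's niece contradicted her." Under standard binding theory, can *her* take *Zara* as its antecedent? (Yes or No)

Yes

*her* is a pronoun; Principle B requires it to be free in its binding domain — the clause headed by 'contradicted'.
— Zara: possessor inside the subject DP of the clause headed by 'denied'; does not c-command the pronoun — Principle B does not apply; allowed.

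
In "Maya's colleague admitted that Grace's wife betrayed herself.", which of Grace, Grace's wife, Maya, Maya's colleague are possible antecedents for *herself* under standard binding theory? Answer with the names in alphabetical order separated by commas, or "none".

Grace's wife

*herself* is a reflexive; Principle A requires it to be bound within its binding domain — the clause headed by 'betrayed'.
— Grace: possessor inside the subject DP of the clause headed by 'betrayed'; does not c-command the reflexive — cannot bind it (Principle A).
— Grace's wife: subject of the clause headed by 'betrayed'; c-commands the reflexive within its binding domain — allowed (Principle A).
— Maya: possessor inside the subject DP of the matrix clause; does not c-command the reflexive — cannot bind it (Principle A).
— Maya's colleague: subject of the matrix clause; c-commands the reflexive but lies outside its binding domain — cannot bind it (Principle A).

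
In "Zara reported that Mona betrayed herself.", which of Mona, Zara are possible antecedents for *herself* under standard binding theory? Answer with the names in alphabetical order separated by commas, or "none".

Mona

*herself* is a reflexive; Principle A requires it to be bound within its binding domain — the clause headed by 'betrayed'.
— Mona: subject of the clause headed by 'betrayed'; c-commands the reflexive within its binding domain — allowed (Principle A).
— Zara: subject of the matrix clause; c-commands the reflexive but lies outside its binding domain — cannot bind it (Principle A).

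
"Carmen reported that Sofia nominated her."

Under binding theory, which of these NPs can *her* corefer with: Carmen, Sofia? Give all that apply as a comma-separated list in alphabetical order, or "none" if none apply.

Carmen

*her* is a pronoun; Principle B requires it to be free in its binding domain — the clause headed by 'nominated'.
— Carmen: subject of the matrix clause; c-commands the pronoun but lies outside its binding domain — allowed.
— Sofia: subject of the clause headed by 'nominated'; c-commands the pronoun within its binding domain — blocked (Principle B).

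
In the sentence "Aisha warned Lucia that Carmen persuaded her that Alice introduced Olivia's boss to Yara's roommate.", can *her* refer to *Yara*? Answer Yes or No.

No

*her* is a pronoun; Principle B requires it to be free in its binding domain — the clause headed by 'persuaded'.
— Yara: possessor inside the second object DP of the clause headed by 'introduced'; is c-commanded by the pronoun; coreference would bind this R-expression — blocked (Principle C).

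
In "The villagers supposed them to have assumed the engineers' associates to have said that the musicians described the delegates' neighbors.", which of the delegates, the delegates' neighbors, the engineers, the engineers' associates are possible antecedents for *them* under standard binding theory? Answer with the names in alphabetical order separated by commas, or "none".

none

*them* is a pronoun; Principle B requires it to be free in its binding domain — the matrix clause.
— the delegates: possessor inside the object DP of the clause headed by 'described'; is c-commanded by the pronoun; coreference would bind this R-expression — blocked (Principle C).
— the delegates' neighbors: object of the clause headed by 'described'; is c-commanded by the pronoun; coreference would bind this R-expression — blocked (Principle C).
— the engineers: possessor inside the subject DP of the clause headed by 'said'; is c-commanded by the pronoun; coreference would bind this R-expression — blocked (Principle C).
— the engineers' associates: subject of the clause headed by 'said'; is c-commanded by the pronoun; coreference would bind this R-expression — blocked (Principle C).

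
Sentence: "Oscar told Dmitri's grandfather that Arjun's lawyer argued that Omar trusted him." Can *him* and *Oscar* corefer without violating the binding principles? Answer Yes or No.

Yes

*Oscar* is an R-expression; Principle C requires it to be free (not bound by any c-commanding expression).
— him: object of the clause headed by 'trusted'; the pronoun does not c-command the R-expression — coreference allowed.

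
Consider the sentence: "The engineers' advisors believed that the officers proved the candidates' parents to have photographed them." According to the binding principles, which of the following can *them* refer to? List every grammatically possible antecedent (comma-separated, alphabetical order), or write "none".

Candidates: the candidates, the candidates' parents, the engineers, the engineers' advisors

*them* is a pronoun; Principle B requires it to be free in its binding domain — the clause headed by 'photographed'.
— the candidates: possessor inside the subject DP of the clause headed by 'photographed'; does not c-command the pronoun — Principle B does not apply; allowed.
— the candidates' parents: subject of the clause headed by 'photographed'; c-commands the pronoun within its binding domain — blocked (Principle B).
— the engineers: possessor inside the subject DP of the matrix clause; does not c-command the pronoun — Principle B does not apply; allowed.
— the engineers' advisors: subject of the matrix clause; c-commands the pronoun but lies outside its binding domain — allowed.

the candidates, the engineers, the engineers' advisors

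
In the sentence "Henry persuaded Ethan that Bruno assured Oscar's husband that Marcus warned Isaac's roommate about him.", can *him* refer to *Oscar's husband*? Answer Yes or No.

*him* is a pronoun; Principle B requires it to be free in its binding domain — the clause headed by 'warned'.
— Oscar's husband: object of the clause headed by 'assured'; c-commands the pronoun but lies outside its binding domain — allowed.

Yes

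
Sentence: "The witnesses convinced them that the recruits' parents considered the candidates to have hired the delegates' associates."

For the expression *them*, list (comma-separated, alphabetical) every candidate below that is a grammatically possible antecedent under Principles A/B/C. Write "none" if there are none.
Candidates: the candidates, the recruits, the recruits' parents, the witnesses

none

*them* is a pronoun; Principle B requires it to be free in its binding domain — the matrix clause.
— the candidates: subject of the clause headed by 'hired'; is c-commanded by the pronoun; coreference would bind this R-expression — blocked (Principle C).
— the recruits: possessor inside the subject DP of the clause headed by 'considered'; is c-commanded by the pronoun; coreference would bind this R-expression — blocked (Principle C).
— the recruits' parents: subject of the clause headed by 'considered'; is c-commanded by the pronoun; coreference would bind this R-expression — blocked (Principle C).
— the witnesses: subject of the matrix clause; c-commands the pronoun within its binding domain — blocked (Principle B).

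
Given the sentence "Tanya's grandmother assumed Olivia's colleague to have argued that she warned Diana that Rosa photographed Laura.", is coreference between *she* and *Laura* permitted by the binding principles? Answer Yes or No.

*she* is a pronoun; Principle B requires it to be free in its binding domain — the clause headed by 'warned'.
— Laura: object of the clause headed by 'photographed'; is c-commanded by the pronoun; coreference would bind this R-expression — blocked (Principle C).

No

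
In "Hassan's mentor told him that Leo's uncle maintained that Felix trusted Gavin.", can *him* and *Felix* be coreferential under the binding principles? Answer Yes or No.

*Felix* is an R-expression; Principle C requires it to be free (not bound by any c-commanding expression).
— him: object of the matrix clause; the pronoun c-commands the R-expression — coreference blocked (Principle C).

No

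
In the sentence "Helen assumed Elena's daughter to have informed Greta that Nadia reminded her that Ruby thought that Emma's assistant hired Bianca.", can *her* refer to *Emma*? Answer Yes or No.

No

*her* is a pronoun; Principle B requires it to be free in its binding domain — the clause headed by 'reminded'.
— Emma: possessor inside the subject DP of the clause headed by 'hired'; is c-commanded by the pronoun; coreference would bind this R-expression — blocked (Principle C).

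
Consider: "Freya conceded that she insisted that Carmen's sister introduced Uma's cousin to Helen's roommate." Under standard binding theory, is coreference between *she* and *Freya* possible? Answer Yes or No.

Yes

*Freya* is an R-expression; Principle C requires it to be free (not bound by any c-commanding expression).
— she: subject of the clause headed by 'insisted'; the pronoun does not c-command the R-expression — coreference allowed.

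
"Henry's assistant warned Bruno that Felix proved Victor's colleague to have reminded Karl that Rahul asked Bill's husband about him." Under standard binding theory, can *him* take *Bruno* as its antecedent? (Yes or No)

Yes

*him* is a pronoun; Principle B requires it to be free in its binding domain — the clause headed by 'asked'.
— Bruno: object of the matrix clause; c-commands the pronoun but lies outside its binding domain — allowed.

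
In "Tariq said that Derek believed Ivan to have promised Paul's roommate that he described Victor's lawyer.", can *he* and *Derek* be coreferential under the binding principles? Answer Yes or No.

Yes

*Derek* is an R-expression; Principle C requires it to be free (not bound by any c-commanding expression).
— he: subject of the clause headed by 'described'; the pronoun does not c-command the R-expression — coreference allowed.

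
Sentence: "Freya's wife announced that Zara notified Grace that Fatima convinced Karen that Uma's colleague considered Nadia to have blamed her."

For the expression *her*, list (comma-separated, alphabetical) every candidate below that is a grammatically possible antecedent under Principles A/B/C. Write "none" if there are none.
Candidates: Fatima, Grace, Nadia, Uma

*her* is a pronoun; Principle B requires it to be free in its binding domain — the clause headed by 'blamed'.
— Fatima: subject of the clause headed by 'convinced'; c-commands the pronoun but lies outside its binding domain — allowed.
— Grace: object of the clause headed by 'notified'; c-commands the pronoun but lies outside its binding domain — allowed.
— Nadia: subject of the clause headed by 'blamed'; c-commands the pronoun within its binding domain — blocked (Principle B).
— Uma: possessor inside the subject DP of the clause headed by 'considered'; does not c-command the pronoun — Principle B does not apply; allowed.

Fatima, Grace, Uma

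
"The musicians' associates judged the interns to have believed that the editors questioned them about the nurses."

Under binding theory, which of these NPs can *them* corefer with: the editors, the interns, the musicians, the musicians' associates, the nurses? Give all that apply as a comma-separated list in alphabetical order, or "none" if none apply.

the interns, the musicians, the musicians' associates

*them* is a pronoun; Principle B requires it to be free in its binding domain — the clause headed by 'questioned'.
— the editors: subject of the clause headed by 'questioned'; c-commands the pronoun within its binding domain — blocked (Principle B).
— the interns: subject of the clause headed by 'believed'; c-commands the pronoun but lies outside its binding domain — allowed.
— the musicians: possessor inside the subject DP of the matrix clause; does not c-command the pronoun — Principle B does not apply; allowed.
— the musicians' associates: subject of the matrix clause; c-commands the pronoun but lies outside its binding domain — allowed.
— the nurses: second object of the clause headed by 'questioned'; is c-commanded by the pronoun; coreference would bind this R-expression — blocked (Principle C).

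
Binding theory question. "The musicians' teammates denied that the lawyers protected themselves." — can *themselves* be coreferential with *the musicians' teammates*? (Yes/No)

No

*themselves* is a reflexive; Principle A requires it to be bound within its binding domain — the clause headed by 'protected'.
— the musicians' teammates: subject of the matrix clause; c-commands the reflexive but lies outside its binding domain — cannot bind it (Principle A).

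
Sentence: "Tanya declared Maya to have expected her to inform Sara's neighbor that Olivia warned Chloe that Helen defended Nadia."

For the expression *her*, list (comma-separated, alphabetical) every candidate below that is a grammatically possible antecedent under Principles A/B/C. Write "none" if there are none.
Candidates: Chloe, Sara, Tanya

*her* is a pronoun; Principle B requires it to be free in its binding domain — the clause headed by 'expected'.
— Chloe: object of the clause headed by 'warned'; is c-commanded by the pronoun; coreference would bind this R-expression — blocked (Principle C).
— Sara: possessor inside the object DP of the clause headed by 'inform'; is c-commanded by the pronoun; coreference would bind this R-expression — blocked (Principle C).
— Tanya: subject of the matrix clause; c-commands the pronoun but lies outside its binding domain — allowed.

Tanya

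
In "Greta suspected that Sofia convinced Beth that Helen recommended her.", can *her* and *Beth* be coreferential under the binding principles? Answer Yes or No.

*Beth* is an R-expression; Principle C requires it to be free (not bound by any c-commanding expression).
— her: object of the clause headed by 'recommended'; the pronoun does not c-command the R-expression — coreference allowed.

Yes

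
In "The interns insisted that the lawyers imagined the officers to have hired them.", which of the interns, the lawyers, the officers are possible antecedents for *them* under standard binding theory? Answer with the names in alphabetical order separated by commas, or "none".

*them* is a pronoun; Principle B requires it to be free in its binding domain — the clause headed by 'hired'.
— the interns: subject of the matrix clause; c-commands the pronoun but lies outside its binding domain — allowed.
— the lawyers: subject of the clause headed by 'imagined'; c-commands the pronoun but lies outside its binding domain — allowed.
— the officers: subject of the clause headed by 'hired'; c-commands the pronoun within its binding domain — blocked (Principle B).

the interns, the lawyers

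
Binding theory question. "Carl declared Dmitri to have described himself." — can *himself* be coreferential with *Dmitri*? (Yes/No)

Yes

*himself* is a reflexive; Principle A requires it to be bound within its binding domain — the clause headed by 'described'.
— Dmitri: subject of the clause headed by 'described'; c-commands the reflexive within its binding domain — allowed (Principle A).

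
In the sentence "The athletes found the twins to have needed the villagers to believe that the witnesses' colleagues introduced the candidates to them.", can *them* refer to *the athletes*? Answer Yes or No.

Yes

*them* is a pronoun; Principle B requires it to be free in its binding domain — the clause headed by 'introduced'.
— the athletes: subject of the matrix clause; c-commands the pronoun but lies outside its binding domain — allowed.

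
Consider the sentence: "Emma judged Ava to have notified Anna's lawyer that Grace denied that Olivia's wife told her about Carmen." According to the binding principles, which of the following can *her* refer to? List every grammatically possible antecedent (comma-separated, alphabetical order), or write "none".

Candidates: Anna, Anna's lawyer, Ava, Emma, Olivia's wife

*her* is a pronoun; Principle B requires it to be free in its binding domain — the clause headed by 'told'.
— Anna: possessor inside the object DP of the clause headed by 'notified'; does not c-command the pronoun — Principle B does not apply; allowed.
— Anna's lawyer: object of the clause headed by 'notified'; c-commands the pronoun but lies outside its binding domain — allowed.
— Ava: subject of the clause headed by 'notified'; c-commands the pronoun but lies outside its binding domain — allowed.
— Emma: subject of the matrix clause; c-commands the pronoun but lies outside its binding domain — allowed.
— Olivia's wife: subject of the clause headed by 'told'; c-commands the pronoun within its binding domain — blocked (Principle B).

Anna, Anna's lawyer, Ava, Emma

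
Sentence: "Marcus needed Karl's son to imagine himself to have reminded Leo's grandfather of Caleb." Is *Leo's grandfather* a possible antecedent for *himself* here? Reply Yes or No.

*himself* is a reflexive; Principle A requires it to be bound within its binding domain — the clause headed by 'imagine'.
— Leo's grandfather: object of the clause headed by 'reminded'; does not c-command the reflexive — cannot bind it (Principle A).

No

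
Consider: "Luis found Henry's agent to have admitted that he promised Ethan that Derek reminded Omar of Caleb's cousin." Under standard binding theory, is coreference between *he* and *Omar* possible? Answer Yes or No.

*Omar* is an R-expression; Principle C requires it to be free (not bound by any c-commanding expression).
— he: subject of the clause headed by 'promised'; the pronoun c-commands the R-expression — coreference blocked (Principle C).

No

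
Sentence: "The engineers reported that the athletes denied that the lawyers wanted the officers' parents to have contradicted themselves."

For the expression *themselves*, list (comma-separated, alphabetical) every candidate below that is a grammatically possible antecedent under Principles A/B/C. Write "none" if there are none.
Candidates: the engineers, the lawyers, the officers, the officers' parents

*themselves* is a reflexive; Principle A requires it to be bound within its binding domain — the clause headed by 'contradicted'.
— the engineers: subject of the matrix clause; c-commands the reflexive but lies outside its binding domain — cannot bind it (Principle A).
— the lawyers: subject of the clause headed by 'wanted'; c-commands the reflexive but lies outside its binding domain — cannot bind it (Principle A).
— the officers: possessor inside the subject DP of the clause headed by 'contradicted'; does not c-command the reflexive — cannot bind it (Principle A).
— the officers' parents: subject of the clause headed by 'contradicted'; c-commands the reflexive within its binding domain — allowed (Principle A).

the officers' parents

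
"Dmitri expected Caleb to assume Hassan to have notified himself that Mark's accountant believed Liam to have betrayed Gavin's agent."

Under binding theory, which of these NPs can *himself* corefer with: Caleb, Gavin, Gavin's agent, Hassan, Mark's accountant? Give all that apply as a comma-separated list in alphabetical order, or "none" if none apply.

Hassan

*himself* is a reflexive; Principle A requires it to be bound within its binding domain — the clause headed by 'notified'.
— Caleb: subject of the clause headed by 'assume'; c-commands the reflexive but lies outside its binding domain — cannot bind it (Principle A).
— Gavin: possessor inside the object DP of the clause headed by 'betrayed'; does not c-command the reflexive — cannot bind it (Principle A).
— Gavin's agent: object of the clause headed by 'betrayed'; does not c-command the reflexive — cannot bind it (Principle A).
— Hassan: subject of the clause headed by 'notified'; c-commands the reflexive within its binding domain — allowed (Principle A).
— Mark's accountant: subject of the clause headed by 'believed'; does not c-command the reflexive — cannot bind it (Principle A).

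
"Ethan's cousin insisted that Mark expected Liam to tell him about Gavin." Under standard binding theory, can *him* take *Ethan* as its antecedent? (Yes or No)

*him* is a pronoun; Principle B requires it to be free in its binding domain — the clause headed by 'tell'.
— Ethan: possessor inside the subject DP of the matrix clause; does not c-command the pronoun — Principle B does not apply; allowed.

Yes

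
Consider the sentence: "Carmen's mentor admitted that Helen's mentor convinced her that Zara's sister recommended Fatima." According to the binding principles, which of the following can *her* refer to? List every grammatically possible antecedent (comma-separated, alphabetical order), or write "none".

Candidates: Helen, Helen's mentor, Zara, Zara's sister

Helen

*her* is a pronoun; Principle B requires it to be free in its binding domain — the clause headed by 'convinced'.
— Helen: possessor inside the subject DP of the clause headed by 'convinced'; does not c-command the pronoun — Principle B does not apply; allowed.
— Helen's mentor: subject of the clause headed by 'convinced'; c-commands the pronoun within its binding domain — blocked (Principle B).
— Zara: possessor inside the subject DP of the clause headed by 'recommended'; is c-commanded by the pronoun; coreference would bind this R-expression — blocked (Principle C).
— Zara's sister: subject of the clause headed by 'recommended'; is c-commanded by the pronoun; coreference would bind this R-expression — blocked (Principle C).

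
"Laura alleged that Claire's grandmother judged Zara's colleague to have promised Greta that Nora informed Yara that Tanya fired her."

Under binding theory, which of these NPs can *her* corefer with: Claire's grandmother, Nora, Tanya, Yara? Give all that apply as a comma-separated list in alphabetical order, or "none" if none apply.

Claire's grandmother, Nora, Yara

*her* is a pronoun; Principle B requires it to be free in its binding domain — the clause headed by 'fired'.
— Claire's grandmother: subject of the clause headed by 'judged'; c-commands the pronoun but lies outside its binding domain — allowed.
— Nora: subject of the clause headed by 'informed'; c-commands the pronoun but lies outside its binding domain — allowed.
— Tanya: subject of the clause headed by 'fired'; c-commands the pronoun within its binding domain — blocked (Principle B).
— Yara: object of the clause headed by 'informed'; c-commands the pronoun but lies outside its binding domain — allowed.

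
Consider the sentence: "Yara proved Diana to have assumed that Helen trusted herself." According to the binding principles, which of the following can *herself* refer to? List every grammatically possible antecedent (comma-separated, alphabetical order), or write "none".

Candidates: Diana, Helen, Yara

*herself* is a reflexive; Principle A requires it to be bound within its binding domain — the clause headed by 'trusted'.
— Diana: subject of the clause headed by 'assumed'; c-commands the reflexive but lies outside its binding domain — cannot bind it (Principle A).
— Helen: subject of the clause headed by 'trusted'; c-commands the reflexive within its binding domain — allowed (Principle A).
— Yara: subject of the matrix clause; c-commands the reflexive but lies outside its binding domain — cannot bind it (Principle A).

Helen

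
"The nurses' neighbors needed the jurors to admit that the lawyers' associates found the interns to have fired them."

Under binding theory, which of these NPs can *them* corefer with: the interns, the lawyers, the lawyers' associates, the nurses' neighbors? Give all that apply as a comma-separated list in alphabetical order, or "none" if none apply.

the lawyers, the lawyers' associates, the nurses' neighbors

*them* is a pronoun; Principle B requires it to be free in its binding domain — the clause headed by 'fired'.
— the interns: subject of the clause headed by 'fired'; c-commands the pronoun within its binding domain — blocked (Principle B).
— the lawyers: possessor inside the subject DP of the clause headed by 'found'; does not c-command the pronoun — Principle B does not apply; allowed.
— the lawyers' associates: subject of the clause headed by 'found'; c-commands the pronoun but lies outside its binding domain — allowed.
— the nurses' neighbors: subject of the matrix clause; c-commands the pronoun but lies outside its binding domain — allowed.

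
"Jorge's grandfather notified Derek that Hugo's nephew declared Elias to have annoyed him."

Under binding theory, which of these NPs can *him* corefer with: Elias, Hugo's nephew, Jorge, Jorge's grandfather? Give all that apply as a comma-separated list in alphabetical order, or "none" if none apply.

Hugo's nephew, Jorge, Jorge's grandfather

*him* is a pronoun; Principle B requires it to be free in its binding domain — the clause headed by 'annoyed'.
— Elias: subject of the clause headed by 'annoyed'; c-commands the pronoun within its binding domain — blocked (Principle B).
— Hugo's nephew: subject of the clause headed by 'declared'; c-commands the pronoun but lies outside its binding domain — allowed.
— Jorge: possessor inside the subject DP of the matrix clause; does not c-command the pronoun — Principle B does not apply; allowed.
— Jorge's grandfather: subject of the matrix clause; c-commands the pronoun but lies outside its binding domain — allowed.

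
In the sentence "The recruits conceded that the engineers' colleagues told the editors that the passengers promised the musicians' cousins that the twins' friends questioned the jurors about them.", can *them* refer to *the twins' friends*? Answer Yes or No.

No

*them* is a pronoun; Principle B requires it to be free in its binding domain — the clause headed by 'questioned'.
— the twins' friends: subject of the clause headed by 'questioned'; c-commands the pronoun within its binding domain — blocked (Principle B).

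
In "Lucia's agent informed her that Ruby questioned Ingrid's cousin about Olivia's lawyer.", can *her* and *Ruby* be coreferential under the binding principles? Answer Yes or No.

*Ruby* is an R-expression; Principle C requires it to be free (not bound by any c-commanding expression).
— her: object of the matrix clause; the pronoun c-commands the R-expression — coreference blocked (Principle C).

No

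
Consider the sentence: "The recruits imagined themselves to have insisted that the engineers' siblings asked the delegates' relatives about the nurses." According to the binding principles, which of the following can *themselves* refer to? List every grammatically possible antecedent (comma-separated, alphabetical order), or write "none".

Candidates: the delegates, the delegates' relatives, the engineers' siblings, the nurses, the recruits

the recruits

*themselves* is a reflexive; Principle A requires it to be bound within its binding domain — the matrix clause.
— the delegates: possessor inside the object DP of the clause headed by 'asked'; does not c-command the reflexive — cannot bind it (Principle A).
— the delegates' relatives: object of the clause headed by 'asked'; does not c-command the reflexive — cannot bind it (Principle A).
— the engineers' siblings: subject of the clause headed by 'asked'; does not c-command the reflexive — cannot bind it (Principle A).
— the nurses: second object of the clause headed by 'asked'; does not c-command the reflexive — cannot bind it (Principle A).
— the recruits: subject of the matrix clause; c-commands the reflexive within its binding domain — allowed (Principle A).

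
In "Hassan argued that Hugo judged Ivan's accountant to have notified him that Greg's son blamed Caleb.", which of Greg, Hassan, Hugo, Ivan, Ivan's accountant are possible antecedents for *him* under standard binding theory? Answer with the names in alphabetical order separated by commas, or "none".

Hassan, Hugo, Ivan

*him* is a pronoun; Principle B requires it to be free in its binding domain — the clause headed by 'notified'.
— Greg: possessor inside the subject DP of the clause headed by 'blamed'; is c-commanded by the pronoun; coreference would bind this R-expression — blocked (Principle C).
— Hassan: subject of the matrix clause; c-commands the pronoun but lies outside its binding domain — allowed.
— Hugo: subject of the clause headed by 'judged'; c-commands the pronoun but lies outside its binding domain — allowed.
— Ivan: possessor inside the subject DP of the clause headed by 'notified'; does not c-command the pronoun — Principle B does not apply; allowed.
— Ivan's accountant: subject of the clause headed by 'notified'; c-commands the pronoun within its binding domain — blocked (Principle B).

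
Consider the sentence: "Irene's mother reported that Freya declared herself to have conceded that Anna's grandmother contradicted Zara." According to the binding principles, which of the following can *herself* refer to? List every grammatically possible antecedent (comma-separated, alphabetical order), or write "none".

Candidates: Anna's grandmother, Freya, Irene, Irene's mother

*herself* is a reflexive; Principle A requires it to be bound within its binding domain — the clause headed by 'declared'.
— Anna's grandmother: subject of the clause headed by 'contradicted'; does not c-command the reflexive — cannot bind it (Principle A).
— Freya: subject of the clause headed by 'declared'; c-commands the reflexive within its binding domain — allowed (Principle A).
— Irene: possessor inside the subject DP of the matrix clause; does not c-command the reflexive — cannot bind it (Principle A).
— Irene's mother: subject of the matrix clause; c-commands the reflexive but lies outside its binding domain — cannot bind it (Principle A).

Freya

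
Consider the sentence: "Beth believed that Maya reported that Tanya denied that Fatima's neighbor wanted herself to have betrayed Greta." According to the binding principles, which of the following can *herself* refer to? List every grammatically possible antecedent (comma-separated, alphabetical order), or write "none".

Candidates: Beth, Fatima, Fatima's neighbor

Fatima's neighbor

*herself* is a reflexive; Principle A requires it to be bound within its binding domain — the clause headed by 'wanted'.
— Beth: subject of the matrix clause; c-commands the reflexive but lies outside its binding domain — cannot bind it (Principle A).
— Fatima: possessor inside the subject DP of the clause headed by 'wanted'; does not c-command the reflexive — cannot bind it (Principle A).
— Fatima's neighbor: subject of the clause headed by 'wanted'; c-commands the reflexive within its binding domain — allowed (Principle A).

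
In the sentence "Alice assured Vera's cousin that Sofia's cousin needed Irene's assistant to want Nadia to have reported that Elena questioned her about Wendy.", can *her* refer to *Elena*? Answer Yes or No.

No

*her* is a pronoun; Principle B requires it to be free in its binding domain — the clause headed by 'questioned'.
— Elena: subject of the clause headed by 'questioned'; c-commands the pronoun within its binding domain — blocked (Principle B).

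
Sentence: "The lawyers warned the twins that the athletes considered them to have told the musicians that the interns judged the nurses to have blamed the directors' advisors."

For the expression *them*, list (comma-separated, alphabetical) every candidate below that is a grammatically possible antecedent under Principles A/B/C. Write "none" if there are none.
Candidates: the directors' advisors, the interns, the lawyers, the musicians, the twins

*them* is a pronoun; Principle B requires it to be free in its binding domain — the clause headed by 'considered'.
— the directors' advisors: object of the clause headed by 'blamed'; is c-commanded by the pronoun; coreference would bind this R-expression — blocked (Principle C).
— the interns: subject of the clause headed by 'judged'; is c-commanded by the pronoun; coreference would bind this R-expression — blocked (Principle C).
— the lawyers: subject of the matrix clause; c-commands the pronoun but lies outside its binding domain — allowed.
— the musicians: object of the clause headed by 'told'; is c-commanded by the pronoun; coreference would bind this R-expression — blocked (Principle C).
— the twins: object of the matrix clause; c-commands the pronoun but lies outside its binding domain — allowed.

the lawyers, the twins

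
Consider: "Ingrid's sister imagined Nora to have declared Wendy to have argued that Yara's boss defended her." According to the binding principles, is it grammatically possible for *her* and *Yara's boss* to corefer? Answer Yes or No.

No

*her* is a pronoun; Principle B requires it to be free in its binding domain — the clause headed by 'defended'.
— Yara's boss: subject of the clause headed by 'defended'; c-commands the pronoun within its binding domain — blocked (Principle B).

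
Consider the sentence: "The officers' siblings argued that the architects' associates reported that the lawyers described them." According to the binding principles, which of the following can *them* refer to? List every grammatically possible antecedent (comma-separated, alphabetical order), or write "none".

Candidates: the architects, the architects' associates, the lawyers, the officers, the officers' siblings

*them* is a pronoun; Principle B requires it to be free in its binding domain — the clause headed by 'described'.
— the architects: possessor inside the subject DP of the clause headed by 'reported'; does not c-command the pronoun — Principle B does not apply; allowed.
— the architects' associates: subject of the clause headed by 'reported'; c-commands the pronoun but lies outside its binding domain — allowed.
— the lawyers: subject of the clause headed by 'described'; c-commands the pronoun within its binding domain — blocked (Principle B).
— the officers: possessor inside the subject DP of the matrix clause; does not c-command the pronoun — Principle B does not apply; allowed.
— the officers' siblings: subject of the matrix clause; c-commands the pronoun but lies outside its binding domain — allowed.

the architects, the architects' associates, the officers, the officers' siblings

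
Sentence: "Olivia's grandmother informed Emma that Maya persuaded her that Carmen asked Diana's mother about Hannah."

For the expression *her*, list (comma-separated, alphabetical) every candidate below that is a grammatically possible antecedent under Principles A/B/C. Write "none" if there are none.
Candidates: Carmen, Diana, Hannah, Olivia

*her* is a pronoun; Principle B requires it to be free in its binding domain — the clause headed by 'persuaded'.
— Carmen: subject of the clause headed by 'asked'; is c-commanded by the pronoun; coreference would bind this R-expression — blocked (Principle C).
— Diana: possessor inside the object DP of the clause headed by 'asked'; is c-commanded by the pronoun; coreference would bind this R-expression — blocked (Principle C).
— Hannah: second object of the clause headed by 'asked'; is c-commanded by the pronoun; coreference would bind this R-expression — blocked (Principle C).
— Olivia: possessor inside the subject DP of the matrix clause; does not c-command the pronoun — Principle B does not apply; allowed.

Olivia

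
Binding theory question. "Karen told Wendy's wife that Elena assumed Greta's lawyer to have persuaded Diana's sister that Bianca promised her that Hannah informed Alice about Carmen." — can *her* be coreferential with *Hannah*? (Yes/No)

No

*her* is a pronoun; Principle B requires it to be free in its binding domain — the clause headed by 'promised'.
— Hannah: subject of the clause headed by 'informed'; is c-commanded by the pronoun; coreference would bind this R-expression — blocked (Principle C).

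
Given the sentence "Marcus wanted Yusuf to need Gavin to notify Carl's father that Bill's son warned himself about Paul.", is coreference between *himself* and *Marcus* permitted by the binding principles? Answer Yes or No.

No

*himself* is a reflexive; Principle A requires it to be bound within its binding domain — the clause headed by 'warned'.
— Marcus: subject of the matrix clause; c-commands the reflexive but lies outside its binding domain — cannot bind it (Principle A).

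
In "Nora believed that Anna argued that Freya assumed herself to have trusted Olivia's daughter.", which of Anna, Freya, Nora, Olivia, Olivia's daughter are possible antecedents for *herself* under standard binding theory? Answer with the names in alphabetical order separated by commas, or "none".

*herself* is a reflexive; Principle A requires it to be bound within its binding domain — the clause headed by 'assumed'.
— Anna: subject of the clause headed by 'argued'; c-commands the reflexive but lies outside its binding domain — cannot bind it (Principle A).
— Freya: subject of the clause headed by 'assumed'; c-commands the reflexive within its binding domain — allowed (Principle A).
— Nora: subject of the matrix clause; c-commands the reflexive but lies outside its binding domain — cannot bind it (Principle A).
— Olivia: possessor inside the object DP of the clause headed by 'trusted'; does not c-command the reflexive — cannot bind it (Principle A).
— Olivia's daughter: object of the clause headed by 'trusted'; does not c-command the reflexive — cannot bind it (Principle A).

Freya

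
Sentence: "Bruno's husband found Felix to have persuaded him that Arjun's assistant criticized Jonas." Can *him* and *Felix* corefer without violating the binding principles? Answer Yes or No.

No

*Felix* is an R-expression; Principle C requires it to be free (not bound by any c-commanding expression).
— him: object of the clause headed by 'persuaded'; the R-expression locally c-commands the pronoun — coreference blocked (Principle B on the pronoun).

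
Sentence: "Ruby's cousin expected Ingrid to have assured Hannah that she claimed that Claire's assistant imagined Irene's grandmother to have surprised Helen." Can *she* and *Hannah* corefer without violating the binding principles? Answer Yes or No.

*Hannah* is an R-expression; Principle C requires it to be free (not bound by any c-commanding expression).
— she: subject of the clause headed by 'claimed'; the pronoun does not c-command the R-expression — coreference allowed.

Yes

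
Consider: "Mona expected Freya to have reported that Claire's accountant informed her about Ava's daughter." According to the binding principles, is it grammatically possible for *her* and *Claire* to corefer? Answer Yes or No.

*her* is a pronoun; Principle B requires it to be free in its binding domain — the clause headed by 'informed'.
— Claire: possessor inside the subject DP of the clause headed by 'informed'; does not c-command the pronoun — Principle B does not apply; allowed.

Yes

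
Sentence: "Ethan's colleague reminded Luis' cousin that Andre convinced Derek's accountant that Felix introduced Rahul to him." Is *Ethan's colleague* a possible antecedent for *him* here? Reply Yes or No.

Yes

*him* is a pronoun; Principle B requires it to be free in its binding domain — the clause headed by 'introduced'.
— Ethan's colleague: subject of the matrix clause; c-commands the pronoun but lies outside its binding domain — allowed.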